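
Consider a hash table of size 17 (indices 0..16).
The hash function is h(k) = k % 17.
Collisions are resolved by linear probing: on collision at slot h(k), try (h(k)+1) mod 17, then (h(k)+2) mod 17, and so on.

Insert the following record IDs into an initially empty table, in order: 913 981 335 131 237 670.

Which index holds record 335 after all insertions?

14

913 hashes to 12; slot 12 is free => place at 12.
981 hashes to 12; 12 taken => place at 13.
335 hashes to 12; 12,13 taken => place at 14.
131 hashes to 12; 12,13,14 taken => place at 15.
237 hashes to 16; slot 16 is free => place at 16.
670 hashes to 7; slot 7 is free => place at 7.
Table: [∅, ∅, ∅, ∅, ∅, ∅, ∅, 670, ∅, ∅, ∅, ∅, 913, 981, 335, 131, 237]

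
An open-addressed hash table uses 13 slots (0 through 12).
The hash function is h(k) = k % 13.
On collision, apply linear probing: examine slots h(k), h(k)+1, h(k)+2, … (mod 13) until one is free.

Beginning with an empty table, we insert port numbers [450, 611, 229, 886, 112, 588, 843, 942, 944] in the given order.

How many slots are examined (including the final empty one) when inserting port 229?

450: h=8 → slot 8
611: h=0 → slot 0
229: h=8, probe 8,9 → slot 9
886: h=2 → slot 2
112: h=8, probe 8,9,10 → slot 10
588: h=3 → slot 3
843: h=11 → slot 11
942: h=6 → slot 6
944: h=8, probe 8,9,10,11,12 → slot 12
Table: [611, ∅, 886, 588, ∅, ∅, 942, ∅, 450, 229, 112, 843, 944]

2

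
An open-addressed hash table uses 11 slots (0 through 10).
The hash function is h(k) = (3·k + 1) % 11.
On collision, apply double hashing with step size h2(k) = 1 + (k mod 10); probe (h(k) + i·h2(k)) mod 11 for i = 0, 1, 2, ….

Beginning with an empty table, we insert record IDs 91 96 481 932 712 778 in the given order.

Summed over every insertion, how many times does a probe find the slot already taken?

5

91: h=10 → slot 10
96: h=3 → slot 3
481: h=3, h2=2, probe 3,5 → slot 5
932: h=3, h2=3, probe 3,6 → slot 6
712: h=3, h2=3, probe 3,6,9 → slot 9
778: h=3, h2=9, probe 3,1 → slot 1
Table: [-, 778, -, 96, -, 481, 932, -, -, 712, 91]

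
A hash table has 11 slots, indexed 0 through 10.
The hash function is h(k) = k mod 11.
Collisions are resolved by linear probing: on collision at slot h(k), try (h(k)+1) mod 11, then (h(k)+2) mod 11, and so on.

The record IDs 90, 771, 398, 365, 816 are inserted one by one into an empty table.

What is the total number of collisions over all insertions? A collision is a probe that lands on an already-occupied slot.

Insert 90: h=2, slot 2 empty → index 2.
Insert 771: h=1, slot 1 empty → index 1.
Insert 398: h=2, slot 2 occupied → index 3.
Insert 365: h=2, slots 2,3 occupied → index 4.
Insert 816: h=2, slots 2,3,4 occupied → index 5.
Table: [-, 771, 90, 398, 365, 816, -, -, -, -, -]

6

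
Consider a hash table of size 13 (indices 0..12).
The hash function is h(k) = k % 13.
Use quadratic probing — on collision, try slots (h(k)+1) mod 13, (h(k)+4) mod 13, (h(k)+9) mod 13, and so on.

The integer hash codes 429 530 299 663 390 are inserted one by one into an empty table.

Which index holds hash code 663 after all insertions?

4

429: h=0 -> slot 0
530: h=10 -> slot 10
299: h=0, probe 0,1 -> slot 1
663: h=0, probe 0,1,4 -> slot 4
390: h=0, probe 0,1,4,9 -> slot 9
Table: [429, 299, ., ., 663, ., ., ., ., 390, 530, ., .]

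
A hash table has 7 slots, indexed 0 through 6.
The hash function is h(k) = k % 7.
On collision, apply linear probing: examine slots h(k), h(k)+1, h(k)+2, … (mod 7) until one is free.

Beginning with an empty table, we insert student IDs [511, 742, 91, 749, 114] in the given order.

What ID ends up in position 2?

511: h=0 -> slot 0
742: h=0, probe 0,1 -> slot 1
91: h=0, probe 0,1,2 -> slot 2
749: h=0, probe 0,1,2,3 -> slot 3
114: h=2, probe 2,3,4 -> slot 4
Table: [511, 742, 91, 749, 114, _, _]

91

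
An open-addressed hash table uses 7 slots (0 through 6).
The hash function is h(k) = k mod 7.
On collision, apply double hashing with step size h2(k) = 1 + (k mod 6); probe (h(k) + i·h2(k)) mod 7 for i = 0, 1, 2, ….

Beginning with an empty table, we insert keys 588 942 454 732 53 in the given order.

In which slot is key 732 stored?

5

Insert 588: h=0, slot 0 empty → index 0.
Insert 942: h=4, slot 4 empty → index 4.
Insert 454: h=6, slot 6 empty → index 6.
Insert 732: h=4, h2=1, slot 4 occupied → index 5.
Insert 53: h=4, h2=6, slot 4 occupied → index 3.
Table: [588, ., ., 53, 942, 732, 454]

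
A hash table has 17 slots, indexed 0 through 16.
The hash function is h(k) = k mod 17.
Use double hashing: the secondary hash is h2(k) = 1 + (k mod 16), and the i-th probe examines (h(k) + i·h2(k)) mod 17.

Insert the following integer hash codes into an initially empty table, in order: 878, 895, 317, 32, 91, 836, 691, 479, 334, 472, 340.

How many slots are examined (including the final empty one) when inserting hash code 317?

Insert 878: h=11, slot 11 empty => index 11.
Insert 895: h=11, h2=16, slot 11 occupied => index 10.
Insert 317: h=11, h2=14, slot 11 occupied => index 8.
Insert 32: h=15, slot 15 empty => index 15.
Insert 91: h=6, slot 6 empty => index 6.
Insert 836: h=3, slot 3 empty => index 3.
Insert 691: h=11, h2=4, slots 11,15 occupied => index 2.
Insert 479: h=3, h2=16, slots 3,2 occupied => index 1.
Insert 334: h=11, h2=15, slot 11 occupied => index 9.
Insert 472: h=13, slot 13 empty => index 13.
Insert 340: h=0, slot 0 empty => index 0.
Table: [340, 479, 691, 836, -, -, 91, -, 317, 334, 895, 878, -, 472, -, 32, -]

2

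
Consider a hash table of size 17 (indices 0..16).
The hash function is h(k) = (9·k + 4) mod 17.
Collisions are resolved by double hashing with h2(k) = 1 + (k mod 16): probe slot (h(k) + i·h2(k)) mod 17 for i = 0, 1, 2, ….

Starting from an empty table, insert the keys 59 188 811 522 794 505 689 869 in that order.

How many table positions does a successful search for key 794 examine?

59 hashes to 8; slot 8 is free -> place at 8.
188 hashes to 13; slot 13 is free -> place at 13.
811 hashes to 10; slot 10 is free -> place at 10.
522 hashes to 10, h2=11; 10 taken -> place at 4.
794 hashes to 10, h2=11; 10,4 taken -> place at 15.
505 hashes to 10, h2=10; 10 taken -> place at 3.
689 hashes to 0; slot 0 is free -> place at 0.
869 hashes to 5; slot 5 is free -> place at 5.
Table: [689, -, -, 505, 522, 869, -, -, 59, -, 811, -, -, 188, -, 794, -]
Lookup 794: h=10, h2=11, probe 10,4,15 → found at 15.

3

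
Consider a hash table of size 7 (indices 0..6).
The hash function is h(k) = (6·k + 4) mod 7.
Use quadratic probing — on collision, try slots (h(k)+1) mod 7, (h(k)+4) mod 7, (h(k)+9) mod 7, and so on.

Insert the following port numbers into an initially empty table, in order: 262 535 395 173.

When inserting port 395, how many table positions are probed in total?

Insert 262: h=1, slot 1 empty → index 1.
Insert 535: h=1, slot 1 occupied → index 2.
Insert 395: h=1, slots 1,2 occupied → index 5.
Insert 173: h=6, slot 6 empty → index 6.
Table: [_, 262, 535, _, _, 395, 173]

3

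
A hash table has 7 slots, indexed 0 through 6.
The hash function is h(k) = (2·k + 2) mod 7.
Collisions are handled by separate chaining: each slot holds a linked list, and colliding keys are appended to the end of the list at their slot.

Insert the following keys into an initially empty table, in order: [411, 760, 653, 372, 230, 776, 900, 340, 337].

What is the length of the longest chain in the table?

3

411 → bucket 5
760 → bucket 3
653 → bucket 6
372 → bucket 4
230 → bucket 0
776 → bucket 0 (collision)
900 → bucket 3 (collision)
340 → bucket 3 (collision)
337 → bucket 4 (collision)
Final buckets:
0: 230 -> 776
1: ∅
2: ∅
3: 760 -> 900 -> 340
4: 372 -> 337
5: 411
6: 653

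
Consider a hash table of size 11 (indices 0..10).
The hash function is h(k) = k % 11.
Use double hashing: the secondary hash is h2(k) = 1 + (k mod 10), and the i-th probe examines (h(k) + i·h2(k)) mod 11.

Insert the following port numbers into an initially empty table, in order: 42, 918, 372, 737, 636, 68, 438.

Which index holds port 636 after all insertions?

8

42: h=9 -> slot 9
918: h=5 -> slot 5
372: h=9, h2=3, probe 9,1 -> slot 1
737: h=0 -> slot 0
636: h=9, h2=7, probe 9,5,1,8 -> slot 8
68: h=2 -> slot 2
438: h=9, h2=9, probe 9,7 -> slot 7
Table: [737, 372, 68, _, _, 918, _, 438, 636, 42, _]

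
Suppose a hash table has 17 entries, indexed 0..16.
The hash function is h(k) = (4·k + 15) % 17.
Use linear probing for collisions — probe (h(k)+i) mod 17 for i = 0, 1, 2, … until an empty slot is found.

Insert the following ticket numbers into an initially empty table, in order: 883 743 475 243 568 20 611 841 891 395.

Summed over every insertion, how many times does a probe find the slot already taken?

17

883 hashes to 11; slot 11 is free → place at 11.
743 hashes to 12; slot 12 is free → place at 12.
475 hashes to 11; 11,12 taken → place at 13.
243 hashes to 1; slot 1 is free → place at 1.
568 hashes to 9; slot 9 is free → place at 9.
20 hashes to 10; slot 10 is free → place at 10.
611 hashes to 11; 11,12,13 taken → place at 14.
841 hashes to 13; 13,14 taken → place at 15.
891 hashes to 9; 9,10,11,12,13,14,15 taken → place at 16.
395 hashes to 14; 14,15,16 taken → place at 0.
Table: [395, 243, _, _, _, _, _, _, _, 568, 20, 883, 743, 475, 611, 841, 891]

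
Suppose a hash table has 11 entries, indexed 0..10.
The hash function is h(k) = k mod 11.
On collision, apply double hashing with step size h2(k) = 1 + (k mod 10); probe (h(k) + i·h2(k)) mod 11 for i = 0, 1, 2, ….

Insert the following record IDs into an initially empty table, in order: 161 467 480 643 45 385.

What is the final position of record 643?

9

Insert 161: h=7, slot 7 empty -> index 7.
Insert 467: h=5, slot 5 empty -> index 5.
Insert 480: h=7, h2=1, slot 7 occupied -> index 8.
Insert 643: h=5, h2=4, slot 5 occupied -> index 9.
Insert 45: h=1, slot 1 empty -> index 1.
Insert 385: h=0, slot 0 empty -> index 0.
Table: [385, 45, ∅, ∅, ∅, 467, ∅, 161, 480, 643, ∅]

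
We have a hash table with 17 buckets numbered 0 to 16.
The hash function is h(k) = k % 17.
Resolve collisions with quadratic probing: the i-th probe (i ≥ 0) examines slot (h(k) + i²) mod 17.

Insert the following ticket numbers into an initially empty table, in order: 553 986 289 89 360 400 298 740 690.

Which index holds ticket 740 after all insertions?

553: h=9 -> slot 9
986: h=0 -> slot 0
289: h=0, probe 0,1 -> slot 1
89: h=4 -> slot 4
360: h=3 -> slot 3
400: h=9, probe 9,10 -> slot 10
298: h=9, probe 9,10,13 -> slot 13
740: h=9, probe 9,10,13,1,8 -> slot 8
690: h=10, probe 10,11 -> slot 11
Table: [986, 289, —, 360, 89, —, —, —, 740, 553, 400, 690, —, 298, —, —, —]

8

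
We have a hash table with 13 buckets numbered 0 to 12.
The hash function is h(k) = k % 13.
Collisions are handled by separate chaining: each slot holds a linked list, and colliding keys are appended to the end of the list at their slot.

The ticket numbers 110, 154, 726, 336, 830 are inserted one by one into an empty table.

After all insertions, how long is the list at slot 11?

4

110 -> bucket 6
154 -> bucket 11
726 -> bucket 11 (collision)
336 -> bucket 11 (collision)
830 -> bucket 11 (collision)
Final buckets:
0: .
1: .
2: .
3: .
4: .
5: .
6: 110
7: .
8: .
9: .
10: .
11: 154 -> 726 -> 336 -> 830
12: .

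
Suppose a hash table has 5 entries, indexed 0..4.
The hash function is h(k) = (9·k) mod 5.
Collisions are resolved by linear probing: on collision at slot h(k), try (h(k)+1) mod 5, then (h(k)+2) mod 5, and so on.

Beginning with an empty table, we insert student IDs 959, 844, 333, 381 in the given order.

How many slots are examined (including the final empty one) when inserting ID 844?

959 hashes to 1; slot 1 is free => place at 1.
844 hashes to 1; 1 taken => place at 2.
333 hashes to 2; 2 taken => place at 3.
381 hashes to 4; slot 4 is free => place at 4.
Table: [., 959, 844, 333, 381]

2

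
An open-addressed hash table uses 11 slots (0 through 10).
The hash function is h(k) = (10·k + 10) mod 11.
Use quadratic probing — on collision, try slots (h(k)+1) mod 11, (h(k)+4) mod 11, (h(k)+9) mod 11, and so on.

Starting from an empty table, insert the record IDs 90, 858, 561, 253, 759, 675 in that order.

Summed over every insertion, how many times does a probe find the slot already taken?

Insert 90: h=8, slot 8 empty -> index 8.
Insert 858: h=10, slot 10 empty -> index 10.
Insert 561: h=10, slot 10 occupied -> index 0.
Insert 253: h=10, slots 10,0 occupied -> index 3.
Insert 759: h=10, slots 10,0,3,8 occupied -> index 4.
Insert 675: h=6, slot 6 empty -> index 6.
Table: [561, ∅, ∅, 253, 759, ∅, 675, ∅, 90, ∅, 858]

7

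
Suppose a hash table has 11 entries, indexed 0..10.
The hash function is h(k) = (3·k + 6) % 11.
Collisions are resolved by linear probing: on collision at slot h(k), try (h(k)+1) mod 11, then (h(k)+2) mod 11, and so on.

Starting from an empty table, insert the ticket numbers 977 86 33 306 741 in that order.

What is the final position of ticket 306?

977: h=0 → slot 0
86: h=0, probe 0,1 → slot 1
33: h=6 → slot 6
306: h=0, probe 0,1,2 → slot 2
741: h=7 → slot 7
Table: [977, 86, 306, ∅, ∅, ∅, 33, 741, ∅, ∅, ∅]

2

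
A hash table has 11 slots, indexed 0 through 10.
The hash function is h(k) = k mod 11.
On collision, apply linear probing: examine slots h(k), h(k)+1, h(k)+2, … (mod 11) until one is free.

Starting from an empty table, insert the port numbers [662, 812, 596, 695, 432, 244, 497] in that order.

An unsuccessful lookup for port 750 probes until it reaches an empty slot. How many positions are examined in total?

662 hashes to 2; slot 2 is free => place at 2.
812 hashes to 9; slot 9 is free => place at 9.
596 hashes to 2; 2 taken => place at 3.
695 hashes to 2; 2,3 taken => place at 4.
432 hashes to 3; 3,4 taken => place at 5.
244 hashes to 2; 2,3,4,5 taken => place at 6.
497 hashes to 2; 2,3,4,5,6 taken => place at 7.
Table: [_, _, 662, 596, 695, 432, 244, 497, _, 812, _]
Lookup 750: h=2, probe 2,3,4,5,6,7,8 → slot 8 empty, not found.

7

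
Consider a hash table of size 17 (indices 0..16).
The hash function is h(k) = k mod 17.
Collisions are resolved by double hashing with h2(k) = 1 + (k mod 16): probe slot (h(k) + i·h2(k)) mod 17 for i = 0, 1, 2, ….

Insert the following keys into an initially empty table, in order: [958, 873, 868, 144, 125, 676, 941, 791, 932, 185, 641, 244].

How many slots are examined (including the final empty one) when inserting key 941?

3

Insert 958: h=6, slot 6 empty => index 6.
Insert 873: h=6, h2=10, slot 6 occupied => index 16.
Insert 868: h=1, slot 1 empty => index 1.
Insert 144: h=8, slot 8 empty => index 8.
Insert 125: h=6, h2=14, slot 6 occupied => index 3.
Insert 676: h=13, slot 13 empty => index 13.
Insert 941: h=6, h2=14, slots 6,3 occupied => index 0.
Insert 791: h=9, slot 9 empty => index 9.
Insert 932: h=14, slot 14 empty => index 14.
Insert 185: h=15, slot 15 empty => index 15.
Insert 641: h=12, slot 12 empty => index 12.
Insert 244: h=6, h2=5, slot 6 occupied => index 11.
Table: [941, 868, —, 125, —, —, 958, —, 144, 791, —, 244, 641, 676, 932, 185, 873]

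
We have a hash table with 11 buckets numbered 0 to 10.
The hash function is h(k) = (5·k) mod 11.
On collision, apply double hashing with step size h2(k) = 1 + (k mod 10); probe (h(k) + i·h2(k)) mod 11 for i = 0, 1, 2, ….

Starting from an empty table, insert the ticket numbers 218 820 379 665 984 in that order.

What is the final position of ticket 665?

218: h=1 => slot 1
820: h=8 => slot 8
379: h=3 => slot 3
665: h=3, h2=6, probe 3,9 => slot 9
984: h=3, h2=5, probe 3,8,2 => slot 2
Table: [—, 218, 984, 379, —, —, —, —, 820, 665, —]

9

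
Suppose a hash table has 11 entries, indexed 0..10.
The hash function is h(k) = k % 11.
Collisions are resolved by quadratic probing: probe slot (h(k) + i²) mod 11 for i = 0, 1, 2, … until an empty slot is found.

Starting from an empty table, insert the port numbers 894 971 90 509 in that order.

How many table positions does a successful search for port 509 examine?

3

894: h=3 -> slot 3
971: h=3, probe 3,4 -> slot 4
90: h=2 -> slot 2
509: h=3, probe 3,4,7 -> slot 7
Table: [_, _, 90, 894, 971, _, _, 509, _, _, _]
Lookup 509: h=3, probe 3,4,7 → found at 7.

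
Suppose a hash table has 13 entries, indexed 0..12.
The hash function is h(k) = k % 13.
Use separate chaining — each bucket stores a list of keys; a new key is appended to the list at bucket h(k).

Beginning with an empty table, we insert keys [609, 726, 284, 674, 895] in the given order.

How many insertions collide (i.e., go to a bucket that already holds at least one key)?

4

609 → bucket 11
726 → bucket 11 (collision)
284 → bucket 11 (collision)
674 → bucket 11 (collision)
895 → bucket 11 (collision)
Final buckets:
0: —
1: —
2: —
3: —
4: —
5: —
6: —
7: —
8: —
9: —
10: —
11: 609 -> 726 -> 284 -> 674 -> 895
12: —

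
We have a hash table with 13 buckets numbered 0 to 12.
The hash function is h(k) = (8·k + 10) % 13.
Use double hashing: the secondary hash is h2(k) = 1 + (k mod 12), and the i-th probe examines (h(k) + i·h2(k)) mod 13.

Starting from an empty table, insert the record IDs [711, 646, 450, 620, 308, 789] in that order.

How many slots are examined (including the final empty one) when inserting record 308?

4

Insert 711: h=4, slot 4 empty => index 4.
Insert 646: h=4, h2=11, slot 4 occupied => index 2.
Insert 450: h=9, slot 9 empty => index 9.
Insert 620: h=4, h2=9, slot 4 occupied => index 0.
Insert 308: h=4, h2=9, slots 4,0,9 occupied => index 5.
Insert 789: h=4, h2=10, slot 4 occupied => index 1.
Table: [620, 789, 646, ∅, 711, 308, ∅, ∅, ∅, 450, ∅, ∅, ∅]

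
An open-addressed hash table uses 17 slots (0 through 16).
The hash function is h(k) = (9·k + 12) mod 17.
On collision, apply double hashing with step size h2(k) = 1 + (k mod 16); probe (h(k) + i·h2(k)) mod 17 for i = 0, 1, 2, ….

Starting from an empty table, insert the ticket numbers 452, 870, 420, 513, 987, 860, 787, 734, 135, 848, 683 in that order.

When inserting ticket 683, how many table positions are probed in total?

Insert 452: h=0, slot 0 empty → index 0.
Insert 870: h=5, slot 5 empty → index 5.
Insert 420: h=1, slot 1 empty → index 1.
Insert 513: h=5, h2=2, slot 5 occupied → index 7.
Insert 987: h=4, slot 4 empty → index 4.
Insert 860: h=0, h2=13, slot 0 occupied → index 13.
Insert 787: h=6, slot 6 empty → index 6.
Insert 734: h=5, h2=15, slot 5 occupied → index 3.
Insert 135: h=3, h2=8, slot 3 occupied → index 11.
Insert 848: h=11, h2=1, slot 11 occupied → index 12.
Insert 683: h=5, h2=12, slots 5,0,12,7 occupied → index 2.
Table: [452, 420, 683, 734, 987, 870, 787, 513, —, —, —, 135, 848, 860, —, —, —]

5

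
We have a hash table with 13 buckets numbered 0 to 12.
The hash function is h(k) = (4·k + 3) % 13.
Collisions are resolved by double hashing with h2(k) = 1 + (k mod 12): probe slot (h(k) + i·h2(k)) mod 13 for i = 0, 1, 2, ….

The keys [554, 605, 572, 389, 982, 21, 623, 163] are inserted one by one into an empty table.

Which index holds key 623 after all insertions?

11

Insert 554: h=9, slot 9 empty => index 9.
Insert 605: h=5, slot 5 empty => index 5.
Insert 572: h=3, slot 3 empty => index 3.
Insert 389: h=12, slot 12 empty => index 12.
Insert 982: h=5, h2=11, slots 5,3 occupied => index 1.
Insert 21: h=9, h2=10, slot 9 occupied => index 6.
Insert 623: h=12, h2=12, slot 12 occupied => index 11.
Insert 163: h=5, h2=8, slot 5 occupied => index 0.
Table: [163, 982, ., 572, ., 605, 21, ., ., 554, ., 623, 389]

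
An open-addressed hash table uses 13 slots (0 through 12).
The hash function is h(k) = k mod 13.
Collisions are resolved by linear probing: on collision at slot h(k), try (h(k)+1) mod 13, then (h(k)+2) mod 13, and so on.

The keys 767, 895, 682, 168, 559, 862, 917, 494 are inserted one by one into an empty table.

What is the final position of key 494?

2

767: h=0 → slot 0
895: h=11 → slot 11
682: h=6 → slot 6
168: h=12 → slot 12
559: h=0, probe 0,1 → slot 1
862: h=4 → slot 4
917: h=7 → slot 7
494: h=0, probe 0,1,2 → slot 2
Table: [767, 559, 494, —, 862, —, 682, 917, —, —, —, 895, 168]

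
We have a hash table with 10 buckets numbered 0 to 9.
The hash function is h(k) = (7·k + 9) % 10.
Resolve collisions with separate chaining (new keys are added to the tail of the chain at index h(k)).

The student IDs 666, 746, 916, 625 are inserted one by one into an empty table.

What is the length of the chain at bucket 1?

666 → bucket 1
746 → bucket 1 (collision)
916 → bucket 1 (collision)
625 → bucket 4
Final buckets:
0: -
1: 666 -> 746 -> 916
2: -
3: -
4: 625
5: -
6: -
7: -
8: -
9: -

3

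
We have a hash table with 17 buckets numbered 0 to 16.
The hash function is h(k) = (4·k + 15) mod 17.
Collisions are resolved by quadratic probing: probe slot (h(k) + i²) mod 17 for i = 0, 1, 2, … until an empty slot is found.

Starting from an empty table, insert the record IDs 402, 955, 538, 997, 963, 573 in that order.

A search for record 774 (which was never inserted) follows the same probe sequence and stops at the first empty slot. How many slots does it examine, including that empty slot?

402 hashes to 8; slot 8 is free => place at 8.
955 hashes to 10; slot 10 is free => place at 10.
538 hashes to 8; 8 taken => place at 9.
997 hashes to 8; 8,9 taken => place at 12.
963 hashes to 8; 8,9,12 taken => place at 0.
573 hashes to 12; 12 taken => place at 13.
Table: [963, _, _, _, _, _, _, _, 402, 538, 955, _, 997, 573, _, _, _]
Lookup 774: h=0, probe 0,1 → slot 1 empty, not found.

2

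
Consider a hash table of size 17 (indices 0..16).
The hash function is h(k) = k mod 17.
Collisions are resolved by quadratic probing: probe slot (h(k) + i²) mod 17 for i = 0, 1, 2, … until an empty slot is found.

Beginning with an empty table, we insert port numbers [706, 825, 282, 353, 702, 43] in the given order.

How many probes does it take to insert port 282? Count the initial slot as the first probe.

706 hashes to 9; slot 9 is free → place at 9.
825 hashes to 9; 9 taken → place at 10.
282 hashes to 10; 10 taken → place at 11.
353 hashes to 13; slot 13 is free → place at 13.
702 hashes to 5; slot 5 is free → place at 5.
43 hashes to 9; 9,10,13 taken → place at 1.
Table: [-, 43, -, -, -, 702, -, -, -, 706, 825, 282, -, 353, -, -, -]

2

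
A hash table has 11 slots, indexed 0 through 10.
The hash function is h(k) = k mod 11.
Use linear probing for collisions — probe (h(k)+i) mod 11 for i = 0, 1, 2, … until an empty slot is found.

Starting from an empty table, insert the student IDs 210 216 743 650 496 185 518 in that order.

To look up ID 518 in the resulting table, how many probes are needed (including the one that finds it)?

4

210: h=1 → slot 1
216: h=7 → slot 7
743: h=6 → slot 6
650: h=1, probe 1,2 → slot 2
496: h=1, probe 1,2,3 → slot 3
185: h=9 → slot 9
518: h=1, probe 1,2,3,4 → slot 4
Table: [—, 210, 650, 496, 518, —, 743, 216, —, 185, —]
Lookup 518: h=1, probe 1,2,3,4 → found at 4.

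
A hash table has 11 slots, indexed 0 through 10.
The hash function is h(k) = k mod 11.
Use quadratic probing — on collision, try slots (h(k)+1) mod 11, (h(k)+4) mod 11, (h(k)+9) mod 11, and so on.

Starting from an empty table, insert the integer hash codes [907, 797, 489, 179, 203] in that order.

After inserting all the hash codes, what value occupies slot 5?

907

907: h=5 → slot 5
797: h=5, probe 5,6 → slot 6
489: h=5, probe 5,6,9 → slot 9
179: h=3 → slot 3
203: h=5, probe 5,6,9,3,10 → slot 10
Table: [∅, ∅, ∅, 179, ∅, 907, 797, ∅, ∅, 489, 203]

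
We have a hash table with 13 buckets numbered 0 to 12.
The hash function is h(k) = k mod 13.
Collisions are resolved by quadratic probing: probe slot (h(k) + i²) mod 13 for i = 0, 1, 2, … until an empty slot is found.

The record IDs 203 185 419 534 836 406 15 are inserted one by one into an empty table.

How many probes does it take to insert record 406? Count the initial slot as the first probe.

203: h=8 -> slot 8
185: h=3 -> slot 3
419: h=3, probe 3,4 -> slot 4
534: h=1 -> slot 1
836: h=4, probe 4,5 -> slot 5
406: h=3, probe 3,4,7 -> slot 7
15: h=2 -> slot 2
Table: [∅, 534, 15, 185, 419, 836, ∅, 406, 203, ∅, ∅, ∅, ∅]

3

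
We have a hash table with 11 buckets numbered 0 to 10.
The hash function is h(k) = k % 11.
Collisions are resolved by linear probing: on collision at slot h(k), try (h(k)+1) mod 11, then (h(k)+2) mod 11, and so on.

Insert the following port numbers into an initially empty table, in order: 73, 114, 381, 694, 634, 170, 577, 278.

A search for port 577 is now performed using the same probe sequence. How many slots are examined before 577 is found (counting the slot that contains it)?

2

73 hashes to 7; slot 7 is free -> place at 7.
114 hashes to 4; slot 4 is free -> place at 4.
381 hashes to 7; 7 taken -> place at 8.
694 hashes to 1; slot 1 is free -> place at 1.
634 hashes to 7; 7,8 taken -> place at 9.
170 hashes to 5; slot 5 is free -> place at 5.
577 hashes to 5; 5 taken -> place at 6.
278 hashes to 3; slot 3 is free -> place at 3.
Table: [., 694, ., 278, 114, 170, 577, 73, 381, 634, .]
Lookup 577: h=5, probe 5,6 → found at 6.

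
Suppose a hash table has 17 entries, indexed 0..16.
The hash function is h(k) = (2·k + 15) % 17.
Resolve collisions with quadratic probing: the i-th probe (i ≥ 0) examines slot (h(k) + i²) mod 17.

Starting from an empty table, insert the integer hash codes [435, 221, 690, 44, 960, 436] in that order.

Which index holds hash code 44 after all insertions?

435 hashes to 1; slot 1 is free → place at 1.
221 hashes to 15; slot 15 is free → place at 15.
690 hashes to 1; 1 taken → place at 2.
44 hashes to 1; 1,2 taken → place at 5.
960 hashes to 14; slot 14 is free → place at 14.
436 hashes to 3; slot 3 is free → place at 3.
Table: [∅, 435, 690, 436, ∅, 44, ∅, ∅, ∅, ∅, ∅, ∅, ∅, ∅, 960, 221, ∅]

5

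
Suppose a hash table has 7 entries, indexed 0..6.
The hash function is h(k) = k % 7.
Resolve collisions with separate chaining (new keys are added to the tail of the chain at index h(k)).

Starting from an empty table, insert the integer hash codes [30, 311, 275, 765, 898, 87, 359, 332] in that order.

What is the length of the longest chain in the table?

5

Insert 30: h=2, bucket 2 empty → new chain.
Insert 311: h=3, bucket 3 empty → new chain.
Insert 275: h=2, bucket 2 nonempty → append to chain.
Insert 765: h=2, bucket 2 nonempty → append to chain.
Insert 898: h=2, bucket 2 nonempty → append to chain.
Insert 87: h=3, bucket 3 nonempty → append to chain.
Insert 359: h=2, bucket 2 nonempty → append to chain.
Insert 332: h=3, bucket 3 nonempty → append to chain.
Final buckets:
0: .
1: .
2: 30 -> 275 -> 765 -> 898 -> 359
3: 311 -> 87 -> 332
4: .
5: .
6: .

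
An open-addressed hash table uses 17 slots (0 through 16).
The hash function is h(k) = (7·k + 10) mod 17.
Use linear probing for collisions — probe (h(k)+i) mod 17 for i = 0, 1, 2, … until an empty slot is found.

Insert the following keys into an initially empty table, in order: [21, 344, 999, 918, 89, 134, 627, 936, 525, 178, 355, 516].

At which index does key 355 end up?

21: h=4 -> slot 4
344: h=4, probe 4,5 -> slot 5
999: h=16 -> slot 16
918: h=10 -> slot 10
89: h=4, probe 4,5,6 -> slot 6
134: h=13 -> slot 13
627: h=13, probe 13,14 -> slot 14
936: h=0 -> slot 0
525: h=13, probe 13,14,15 -> slot 15
178: h=15, probe 15,16,0,1 -> slot 1
355: h=13, probe 13,14,15,16,0,1,2 -> slot 2
516: h=1, probe 1,2,3 -> slot 3
Table: [936, 178, 355, 516, 21, 344, 89, —, —, —, 918, —, —, 134, 627, 525, 999]

2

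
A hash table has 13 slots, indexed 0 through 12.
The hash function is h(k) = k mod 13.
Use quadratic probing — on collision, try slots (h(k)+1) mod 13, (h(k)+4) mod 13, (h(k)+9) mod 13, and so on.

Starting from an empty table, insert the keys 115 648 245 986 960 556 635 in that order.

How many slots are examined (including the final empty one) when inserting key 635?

115 hashes to 11; slot 11 is free -> place at 11.
648 hashes to 11; 11 taken -> place at 12.
245 hashes to 11; 11,12 taken -> place at 2.
986 hashes to 11; 11,12,2 taken -> place at 7.
960 hashes to 11; 11,12,2,7 taken -> place at 1.
556 hashes to 10; slot 10 is free -> place at 10.
635 hashes to 11; 11,12,2,7,1,10 taken -> place at 8.
Table: [-, 960, 245, -, -, -, -, 986, 635, -, 556, 115, 648]

7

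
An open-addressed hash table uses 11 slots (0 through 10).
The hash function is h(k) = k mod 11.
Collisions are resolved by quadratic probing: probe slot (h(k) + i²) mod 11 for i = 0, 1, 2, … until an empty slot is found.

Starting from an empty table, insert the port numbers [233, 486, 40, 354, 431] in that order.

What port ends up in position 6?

Insert 233: h=2, slot 2 empty -> index 2.
Insert 486: h=2, slot 2 occupied -> index 3.
Insert 40: h=7, slot 7 empty -> index 7.
Insert 354: h=2, slots 2,3 occupied -> index 6.
Insert 431: h=2, slots 2,3,6 occupied -> index 0.
Table: [431, -, 233, 486, -, -, 354, 40, -, -, -]

354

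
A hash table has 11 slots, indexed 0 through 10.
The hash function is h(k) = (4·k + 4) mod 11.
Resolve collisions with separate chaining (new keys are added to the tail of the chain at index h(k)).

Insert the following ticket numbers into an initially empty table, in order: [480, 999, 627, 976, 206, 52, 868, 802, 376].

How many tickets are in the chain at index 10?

480 -> bucket 10
999 -> bucket 7
627 -> bucket 4
976 -> bucket 3
206 -> bucket 3 (collision)
52 -> bucket 3 (collision)
868 -> bucket 0
802 -> bucket 0 (collision)
376 -> bucket 1
Final buckets:
0: 868 -> 802
1: 376
2: _
3: 976 -> 206 -> 52
4: 627
5: _
6: _
7: 999
8: _
9: _
10: 480

1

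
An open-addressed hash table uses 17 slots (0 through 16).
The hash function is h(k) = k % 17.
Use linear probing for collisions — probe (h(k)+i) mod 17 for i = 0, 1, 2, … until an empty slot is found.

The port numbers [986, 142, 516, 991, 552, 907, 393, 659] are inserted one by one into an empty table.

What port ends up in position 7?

986: h=0 → slot 0
142: h=6 → slot 6
516: h=6, probe 6,7 → slot 7
991: h=5 → slot 5
552: h=8 → slot 8
907: h=6, probe 6,7,8,9 → slot 9
393: h=2 → slot 2
659: h=13 → slot 13
Table: [986, _, 393, _, _, 991, 142, 516, 552, 907, _, _, _, 659, _, _, _]

516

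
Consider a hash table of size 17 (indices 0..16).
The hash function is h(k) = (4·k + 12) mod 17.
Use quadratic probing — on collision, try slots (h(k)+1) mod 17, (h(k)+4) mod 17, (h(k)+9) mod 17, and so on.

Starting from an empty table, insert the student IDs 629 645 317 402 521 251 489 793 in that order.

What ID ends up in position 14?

489

629: h=12 → slot 12
645: h=8 → slot 8
317: h=5 → slot 5
402: h=5, probe 5,6 → slot 6
521: h=5, probe 5,6,9 → slot 9
251: h=13 → slot 13
489: h=13, probe 13,14 → slot 14
793: h=5, probe 5,6,9,14,4 → slot 4
Table: [., ., ., ., 793, 317, 402, ., 645, 521, ., ., 629, 251, 489, ., .]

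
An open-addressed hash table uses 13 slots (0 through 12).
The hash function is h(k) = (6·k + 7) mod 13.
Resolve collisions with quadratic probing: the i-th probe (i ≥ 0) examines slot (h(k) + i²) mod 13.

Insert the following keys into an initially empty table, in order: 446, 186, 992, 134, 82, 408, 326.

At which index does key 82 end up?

8

Insert 446: h=5, slot 5 empty => index 5.
Insert 186: h=5, slot 5 occupied => index 6.
Insert 992: h=5, slots 5,6 occupied => index 9.
Insert 134: h=5, slots 5,6,9 occupied => index 1.
Insert 82: h=5, slots 5,6,9,1 occupied => index 8.
Insert 408: h=11, slot 11 empty => index 11.
Insert 326: h=0, slot 0 empty => index 0.
Table: [326, 134, -, -, -, 446, 186, -, 82, 992, -, 408, -]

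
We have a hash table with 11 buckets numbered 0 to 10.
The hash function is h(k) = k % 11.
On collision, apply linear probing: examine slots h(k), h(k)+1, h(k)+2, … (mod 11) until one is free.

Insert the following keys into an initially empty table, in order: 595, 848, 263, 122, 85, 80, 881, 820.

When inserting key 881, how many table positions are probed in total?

5

Insert 595: h=1, slot 1 empty => index 1.
Insert 848: h=1, slot 1 occupied => index 2.
Insert 263: h=10, slot 10 empty => index 10.
Insert 122: h=1, slots 1,2 occupied => index 3.
Insert 85: h=8, slot 8 empty => index 8.
Insert 80: h=3, slot 3 occupied => index 4.
Insert 881: h=1, slots 1,2,3,4 occupied => index 5.
Insert 820: h=6, slot 6 empty => index 6.
Table: [-, 595, 848, 122, 80, 881, 820, -, 85, -, 263]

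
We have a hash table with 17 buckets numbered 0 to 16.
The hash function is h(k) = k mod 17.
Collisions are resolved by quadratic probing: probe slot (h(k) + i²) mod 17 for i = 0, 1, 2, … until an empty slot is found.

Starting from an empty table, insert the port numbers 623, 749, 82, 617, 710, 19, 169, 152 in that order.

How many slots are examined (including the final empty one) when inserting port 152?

623 hashes to 11; slot 11 is free => place at 11.
749 hashes to 1; slot 1 is free => place at 1.
82 hashes to 14; slot 14 is free => place at 14.
617 hashes to 5; slot 5 is free => place at 5.
710 hashes to 13; slot 13 is free => place at 13.
19 hashes to 2; slot 2 is free => place at 2.
169 hashes to 16; slot 16 is free => place at 16.
152 hashes to 16; 16 taken => place at 0.
Table: [152, 749, 19, ., ., 617, ., ., ., ., ., 623, ., 710, 82, ., 169]

2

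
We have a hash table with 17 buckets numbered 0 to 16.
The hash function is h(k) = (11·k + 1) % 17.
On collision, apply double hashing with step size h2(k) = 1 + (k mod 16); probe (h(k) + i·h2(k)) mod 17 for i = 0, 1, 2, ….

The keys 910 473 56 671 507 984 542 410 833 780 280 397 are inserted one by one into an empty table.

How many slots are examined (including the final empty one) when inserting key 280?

7

Insert 910: h=15, slot 15 empty -> index 15.
Insert 473: h=2, slot 2 empty -> index 2.
Insert 56: h=5, slot 5 empty -> index 5.
Insert 671: h=4, slot 4 empty -> index 4.
Insert 507: h=2, h2=12, slot 2 occupied -> index 14.
Insert 984: h=13, slot 13 empty -> index 13.
Insert 542: h=13, h2=15, slot 13 occupied -> index 11.
Insert 410: h=6, slot 6 empty -> index 6.
Insert 833: h=1, slot 1 empty -> index 1.
Insert 780: h=13, h2=13, slot 13 occupied -> index 9.
Insert 280: h=4, h2=9, slots 4,13,5,14,6,15 occupied -> index 7.
Insert 397: h=16, slot 16 empty -> index 16.
Table: [_, 833, 473, _, 671, 56, 410, 280, _, 780, _, 542, _, 984, 507, 910, 397]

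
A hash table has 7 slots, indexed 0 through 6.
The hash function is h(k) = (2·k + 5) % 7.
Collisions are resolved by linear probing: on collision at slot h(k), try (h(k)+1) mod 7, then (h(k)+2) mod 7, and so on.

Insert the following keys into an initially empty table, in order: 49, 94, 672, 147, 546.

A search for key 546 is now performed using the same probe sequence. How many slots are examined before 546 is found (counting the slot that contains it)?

Insert 49: h=5, slot 5 empty -> index 5.
Insert 94: h=4, slot 4 empty -> index 4.
Insert 672: h=5, slot 5 occupied -> index 6.
Insert 147: h=5, slots 5,6 occupied -> index 0.
Insert 546: h=5, slots 5,6,0 occupied -> index 1.
Table: [147, 546, -, -, 94, 49, 672]
Lookup 546: h=5, probe 5,6,0,1 → found at 1.

4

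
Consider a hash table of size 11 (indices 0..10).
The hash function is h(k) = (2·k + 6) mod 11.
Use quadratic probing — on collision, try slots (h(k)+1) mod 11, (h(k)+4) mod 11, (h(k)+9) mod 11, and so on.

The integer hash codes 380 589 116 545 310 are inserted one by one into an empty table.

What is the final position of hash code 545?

5

380: h=7 -> slot 7
589: h=7, probe 7,8 -> slot 8
116: h=7, probe 7,8,0 -> slot 0
545: h=7, probe 7,8,0,5 -> slot 5
310: h=10 -> slot 10
Table: [116, _, _, _, _, 545, _, 380, 589, _, 310]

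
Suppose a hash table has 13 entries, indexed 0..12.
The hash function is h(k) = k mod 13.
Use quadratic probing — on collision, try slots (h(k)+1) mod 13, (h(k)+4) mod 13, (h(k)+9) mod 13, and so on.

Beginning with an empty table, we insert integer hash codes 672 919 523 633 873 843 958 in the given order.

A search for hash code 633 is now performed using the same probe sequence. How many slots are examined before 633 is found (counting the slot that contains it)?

3

672: h=9 → slot 9
919: h=9, probe 9,10 → slot 10
523: h=3 → slot 3
633: h=9, probe 9,10,0 → slot 0
873: h=2 → slot 2
843: h=11 → slot 11
958: h=9, probe 9,10,0,5 → slot 5
Table: [633, _, 873, 523, _, 958, _, _, _, 672, 919, 843, _]
Lookup 633: h=9, probe 9,10,0 → found at 0.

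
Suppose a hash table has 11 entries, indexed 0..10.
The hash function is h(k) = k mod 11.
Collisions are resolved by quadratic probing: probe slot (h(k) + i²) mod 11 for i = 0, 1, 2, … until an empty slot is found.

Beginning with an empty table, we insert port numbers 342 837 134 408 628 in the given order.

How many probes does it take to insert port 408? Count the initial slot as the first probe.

3

342 hashes to 1; slot 1 is free -> place at 1.
837 hashes to 1; 1 taken -> place at 2.
134 hashes to 2; 2 taken -> place at 3.
408 hashes to 1; 1,2 taken -> place at 5.
628 hashes to 1; 1,2,5 taken -> place at 10.
Table: [-, 342, 837, 134, -, 408, -, -, -, -, 628]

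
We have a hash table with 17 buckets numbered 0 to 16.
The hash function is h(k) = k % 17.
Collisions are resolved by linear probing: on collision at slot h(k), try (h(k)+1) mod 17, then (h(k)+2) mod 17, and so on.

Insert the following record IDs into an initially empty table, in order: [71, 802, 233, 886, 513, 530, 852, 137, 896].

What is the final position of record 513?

5

71: h=3 → slot 3
802: h=3, probe 3,4 → slot 4
233: h=12 → slot 12
886: h=2 → slot 2
513: h=3, probe 3,4,5 → slot 5
530: h=3, probe 3,4,5,6 → slot 6
852: h=2, probe 2,3,4,5,6,7 → slot 7
137: h=1 → slot 1
896: h=12, probe 12,13 → slot 13
Table: [., 137, 886, 71, 802, 513, 530, 852, ., ., ., ., 233, 896, ., ., .]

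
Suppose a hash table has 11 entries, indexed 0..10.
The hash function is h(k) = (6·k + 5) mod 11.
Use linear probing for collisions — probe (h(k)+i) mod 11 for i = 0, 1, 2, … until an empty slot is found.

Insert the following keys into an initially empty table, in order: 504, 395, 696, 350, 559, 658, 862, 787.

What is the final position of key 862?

8

504 hashes to 4; slot 4 is free => place at 4.
395 hashes to 10; slot 10 is free => place at 10.
696 hashes to 1; slot 1 is free => place at 1.
350 hashes to 4; 4 taken => place at 5.
559 hashes to 4; 4,5 taken => place at 6.
658 hashes to 4; 4,5,6 taken => place at 7.
862 hashes to 7; 7 taken => place at 8.
787 hashes to 8; 8 taken => place at 9.
Table: [—, 696, —, —, 504, 350, 559, 658, 862, 787, 395]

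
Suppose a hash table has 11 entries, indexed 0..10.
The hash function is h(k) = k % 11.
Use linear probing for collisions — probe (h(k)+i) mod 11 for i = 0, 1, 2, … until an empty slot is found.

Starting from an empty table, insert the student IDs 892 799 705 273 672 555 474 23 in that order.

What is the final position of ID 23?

6

892 hashes to 1; slot 1 is free -> place at 1.
799 hashes to 7; slot 7 is free -> place at 7.
705 hashes to 1; 1 taken -> place at 2.
273 hashes to 9; slot 9 is free -> place at 9.
672 hashes to 1; 1,2 taken -> place at 3.
555 hashes to 5; slot 5 is free -> place at 5.
474 hashes to 1; 1,2,3 taken -> place at 4.
23 hashes to 1; 1,2,3,4,5 taken -> place at 6.
Table: [∅, 892, 705, 672, 474, 555, 23, 799, ∅, 273, ∅]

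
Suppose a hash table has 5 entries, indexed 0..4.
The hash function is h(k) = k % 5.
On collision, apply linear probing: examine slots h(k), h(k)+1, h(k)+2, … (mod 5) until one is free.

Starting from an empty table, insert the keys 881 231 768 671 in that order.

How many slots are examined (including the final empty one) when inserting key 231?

Insert 881: h=1, slot 1 empty => index 1.
Insert 231: h=1, slot 1 occupied => index 2.
Insert 768: h=3, slot 3 empty => index 3.
Insert 671: h=1, slots 1,2,3 occupied => index 4.
Table: [_, 881, 231, 768, 671]

2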